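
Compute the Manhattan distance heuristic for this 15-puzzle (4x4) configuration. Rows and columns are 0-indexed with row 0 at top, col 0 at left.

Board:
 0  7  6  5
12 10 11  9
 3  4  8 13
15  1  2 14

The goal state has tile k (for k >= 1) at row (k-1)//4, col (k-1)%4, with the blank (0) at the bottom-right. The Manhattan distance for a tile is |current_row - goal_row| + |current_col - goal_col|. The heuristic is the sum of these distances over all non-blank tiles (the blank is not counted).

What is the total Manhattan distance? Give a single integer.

Answer: 44

Derivation:
Tile 7: at (0,1), goal (1,2), distance |0-1|+|1-2| = 2
Tile 6: at (0,2), goal (1,1), distance |0-1|+|2-1| = 2
Tile 5: at (0,3), goal (1,0), distance |0-1|+|3-0| = 4
Tile 12: at (1,0), goal (2,3), distance |1-2|+|0-3| = 4
Tile 10: at (1,1), goal (2,1), distance |1-2|+|1-1| = 1
Tile 11: at (1,2), goal (2,2), distance |1-2|+|2-2| = 1
Tile 9: at (1,3), goal (2,0), distance |1-2|+|3-0| = 4
Tile 3: at (2,0), goal (0,2), distance |2-0|+|0-2| = 4
Tile 4: at (2,1), goal (0,3), distance |2-0|+|1-3| = 4
Tile 8: at (2,2), goal (1,3), distance |2-1|+|2-3| = 2
Tile 13: at (2,3), goal (3,0), distance |2-3|+|3-0| = 4
Tile 15: at (3,0), goal (3,2), distance |3-3|+|0-2| = 2
Tile 1: at (3,1), goal (0,0), distance |3-0|+|1-0| = 4
Tile 2: at (3,2), goal (0,1), distance |3-0|+|2-1| = 4
Tile 14: at (3,3), goal (3,1), distance |3-3|+|3-1| = 2
Sum: 2 + 2 + 4 + 4 + 1 + 1 + 4 + 4 + 4 + 2 + 4 + 2 + 4 + 4 + 2 = 44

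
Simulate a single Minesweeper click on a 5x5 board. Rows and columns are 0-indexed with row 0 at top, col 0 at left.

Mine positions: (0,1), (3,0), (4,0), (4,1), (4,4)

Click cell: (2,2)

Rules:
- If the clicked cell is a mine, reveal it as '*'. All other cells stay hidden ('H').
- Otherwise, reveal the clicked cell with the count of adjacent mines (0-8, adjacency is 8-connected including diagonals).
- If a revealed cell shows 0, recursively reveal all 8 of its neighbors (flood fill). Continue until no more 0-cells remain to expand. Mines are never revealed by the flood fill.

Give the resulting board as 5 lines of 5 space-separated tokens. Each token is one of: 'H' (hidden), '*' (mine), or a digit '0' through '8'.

H H 1 0 0
H 1 1 0 0
H 1 0 0 0
H 3 1 1 1
H H H H H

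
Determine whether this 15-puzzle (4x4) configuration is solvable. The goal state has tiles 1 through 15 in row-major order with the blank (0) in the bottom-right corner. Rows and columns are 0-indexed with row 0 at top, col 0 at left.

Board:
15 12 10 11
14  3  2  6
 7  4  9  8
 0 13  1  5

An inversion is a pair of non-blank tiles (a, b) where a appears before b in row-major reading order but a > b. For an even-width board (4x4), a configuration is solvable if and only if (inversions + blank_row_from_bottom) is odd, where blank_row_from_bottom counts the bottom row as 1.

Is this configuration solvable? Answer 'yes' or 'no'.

Answer: yes

Derivation:
Inversions: 70
Blank is in row 3 (0-indexed from top), which is row 1 counting from the bottom (bottom = 1).
70 + 1 = 71, which is odd, so the puzzle is solvable.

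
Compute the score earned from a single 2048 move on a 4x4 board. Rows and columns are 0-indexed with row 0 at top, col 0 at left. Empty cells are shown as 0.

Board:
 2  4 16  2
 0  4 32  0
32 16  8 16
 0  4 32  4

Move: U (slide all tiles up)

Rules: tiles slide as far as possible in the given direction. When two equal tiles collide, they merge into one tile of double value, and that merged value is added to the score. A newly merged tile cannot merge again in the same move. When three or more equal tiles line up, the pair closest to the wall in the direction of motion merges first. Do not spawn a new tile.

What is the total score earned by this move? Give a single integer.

Answer: 8

Derivation:
Slide up:
col 0: [2, 0, 32, 0] -> [2, 32, 0, 0]  score +0 (running 0)
col 1: [4, 4, 16, 4] -> [8, 16, 4, 0]  score +8 (running 8)
col 2: [16, 32, 8, 32] -> [16, 32, 8, 32]  score +0 (running 8)
col 3: [2, 0, 16, 4] -> [2, 16, 4, 0]  score +0 (running 8)
Board after move:
 2  8 16  2
32 16 32 16
 0  4  8  4
 0  0 32  0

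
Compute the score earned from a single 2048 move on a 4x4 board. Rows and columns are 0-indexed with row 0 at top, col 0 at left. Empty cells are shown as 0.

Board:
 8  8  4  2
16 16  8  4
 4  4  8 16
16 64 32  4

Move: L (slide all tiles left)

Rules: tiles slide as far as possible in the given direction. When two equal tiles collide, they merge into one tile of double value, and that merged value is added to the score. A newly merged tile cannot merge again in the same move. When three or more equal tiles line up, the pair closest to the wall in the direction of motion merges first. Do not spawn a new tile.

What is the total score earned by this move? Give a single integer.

Answer: 56

Derivation:
Slide left:
row 0: [8, 8, 4, 2] -> [16, 4, 2, 0]  score +16 (running 16)
row 1: [16, 16, 8, 4] -> [32, 8, 4, 0]  score +32 (running 48)
row 2: [4, 4, 8, 16] -> [8, 8, 16, 0]  score +8 (running 56)
row 3: [16, 64, 32, 4] -> [16, 64, 32, 4]  score +0 (running 56)
Board after move:
16  4  2  0
32  8  4  0
 8  8 16  0
16 64 32  4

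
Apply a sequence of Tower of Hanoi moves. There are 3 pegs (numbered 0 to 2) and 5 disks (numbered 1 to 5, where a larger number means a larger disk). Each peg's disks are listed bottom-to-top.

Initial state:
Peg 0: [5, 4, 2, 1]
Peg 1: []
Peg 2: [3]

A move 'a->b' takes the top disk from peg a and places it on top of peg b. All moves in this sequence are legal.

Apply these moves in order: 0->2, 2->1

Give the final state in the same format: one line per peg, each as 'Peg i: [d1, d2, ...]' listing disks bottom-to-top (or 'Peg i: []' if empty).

Answer: Peg 0: [5, 4, 2]
Peg 1: [1]
Peg 2: [3]

Derivation:
After move 1 (0->2):
Peg 0: [5, 4, 2]
Peg 1: []
Peg 2: [3, 1]

After move 2 (2->1):
Peg 0: [5, 4, 2]
Peg 1: [1]
Peg 2: [3]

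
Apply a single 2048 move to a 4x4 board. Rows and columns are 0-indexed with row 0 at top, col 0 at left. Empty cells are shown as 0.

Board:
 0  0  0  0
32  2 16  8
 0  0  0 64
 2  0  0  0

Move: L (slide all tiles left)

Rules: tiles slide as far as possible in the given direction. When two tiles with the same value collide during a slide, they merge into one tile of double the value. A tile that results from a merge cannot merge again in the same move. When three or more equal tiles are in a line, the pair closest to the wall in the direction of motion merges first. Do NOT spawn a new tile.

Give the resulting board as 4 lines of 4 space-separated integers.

Answer:  0  0  0  0
32  2 16  8
64  0  0  0
 2  0  0  0

Derivation:
Slide left:
row 0: [0, 0, 0, 0] -> [0, 0, 0, 0]
row 1: [32, 2, 16, 8] -> [32, 2, 16, 8]
row 2: [0, 0, 0, 64] -> [64, 0, 0, 0]
row 3: [2, 0, 0, 0] -> [2, 0, 0, 0]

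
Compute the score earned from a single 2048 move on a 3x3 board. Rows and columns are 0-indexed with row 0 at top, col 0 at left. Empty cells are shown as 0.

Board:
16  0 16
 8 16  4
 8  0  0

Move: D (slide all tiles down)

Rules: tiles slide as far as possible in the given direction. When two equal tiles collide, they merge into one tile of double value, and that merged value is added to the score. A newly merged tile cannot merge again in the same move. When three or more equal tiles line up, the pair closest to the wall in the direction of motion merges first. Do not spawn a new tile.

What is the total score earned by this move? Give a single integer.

Answer: 16

Derivation:
Slide down:
col 0: [16, 8, 8] -> [0, 16, 16]  score +16 (running 16)
col 1: [0, 16, 0] -> [0, 0, 16]  score +0 (running 16)
col 2: [16, 4, 0] -> [0, 16, 4]  score +0 (running 16)
Board after move:
 0  0  0
16  0 16
16 16  4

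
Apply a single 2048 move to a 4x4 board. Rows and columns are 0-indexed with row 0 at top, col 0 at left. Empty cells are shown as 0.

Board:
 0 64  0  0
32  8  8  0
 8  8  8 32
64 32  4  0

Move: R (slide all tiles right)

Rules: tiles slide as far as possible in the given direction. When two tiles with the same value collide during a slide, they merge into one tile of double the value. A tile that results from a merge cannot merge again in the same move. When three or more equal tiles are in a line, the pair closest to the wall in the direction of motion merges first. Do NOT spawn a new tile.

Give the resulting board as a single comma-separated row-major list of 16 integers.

Slide right:
row 0: [0, 64, 0, 0] -> [0, 0, 0, 64]
row 1: [32, 8, 8, 0] -> [0, 0, 32, 16]
row 2: [8, 8, 8, 32] -> [0, 8, 16, 32]
row 3: [64, 32, 4, 0] -> [0, 64, 32, 4]

Answer: 0, 0, 0, 64, 0, 0, 32, 16, 0, 8, 16, 32, 0, 64, 32, 4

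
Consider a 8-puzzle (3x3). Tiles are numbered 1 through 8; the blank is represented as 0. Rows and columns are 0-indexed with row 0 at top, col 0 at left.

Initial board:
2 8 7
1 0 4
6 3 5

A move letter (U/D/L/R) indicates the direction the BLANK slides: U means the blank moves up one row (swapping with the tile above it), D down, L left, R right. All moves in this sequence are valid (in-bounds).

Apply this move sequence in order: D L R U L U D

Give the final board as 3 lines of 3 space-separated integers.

Answer: 2 8 7
0 1 4
6 3 5

Derivation:
After move 1 (D):
2 8 7
1 3 4
6 0 5

After move 2 (L):
2 8 7
1 3 4
0 6 5

After move 3 (R):
2 8 7
1 3 4
6 0 5

After move 4 (U):
2 8 7
1 0 4
6 3 5

After move 5 (L):
2 8 7
0 1 4
6 3 5

After move 6 (U):
0 8 7
2 1 4
6 3 5

After move 7 (D):
2 8 7
0 1 4
6 3 5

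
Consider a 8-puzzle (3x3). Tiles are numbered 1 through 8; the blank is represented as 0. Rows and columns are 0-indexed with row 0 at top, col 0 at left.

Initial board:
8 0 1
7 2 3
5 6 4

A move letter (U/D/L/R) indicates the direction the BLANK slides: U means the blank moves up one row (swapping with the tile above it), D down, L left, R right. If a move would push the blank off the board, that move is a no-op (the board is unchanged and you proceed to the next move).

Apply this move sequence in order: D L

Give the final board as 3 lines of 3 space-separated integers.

Answer: 8 2 1
0 7 3
5 6 4

Derivation:
After move 1 (D):
8 2 1
7 0 3
5 6 4

After move 2 (L):
8 2 1
0 7 3
5 6 4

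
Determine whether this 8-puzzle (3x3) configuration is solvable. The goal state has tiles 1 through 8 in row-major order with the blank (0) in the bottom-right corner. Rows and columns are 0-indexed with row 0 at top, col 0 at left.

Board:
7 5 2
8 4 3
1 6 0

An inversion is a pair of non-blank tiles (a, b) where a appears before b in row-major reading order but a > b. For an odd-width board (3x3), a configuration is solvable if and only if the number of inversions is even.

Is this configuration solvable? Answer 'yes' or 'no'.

Inversions (pairs i<j in row-major order where tile[i] > tile[j] > 0): 18
18 is even, so the puzzle is solvable.

Answer: yes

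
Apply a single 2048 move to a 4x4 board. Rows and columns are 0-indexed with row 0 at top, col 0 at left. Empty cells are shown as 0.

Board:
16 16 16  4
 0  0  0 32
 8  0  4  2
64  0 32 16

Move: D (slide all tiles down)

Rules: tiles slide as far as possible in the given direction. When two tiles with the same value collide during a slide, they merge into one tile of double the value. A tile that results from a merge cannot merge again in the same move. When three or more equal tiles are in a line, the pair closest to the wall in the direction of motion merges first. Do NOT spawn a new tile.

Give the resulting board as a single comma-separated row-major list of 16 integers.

Slide down:
col 0: [16, 0, 8, 64] -> [0, 16, 8, 64]
col 1: [16, 0, 0, 0] -> [0, 0, 0, 16]
col 2: [16, 0, 4, 32] -> [0, 16, 4, 32]
col 3: [4, 32, 2, 16] -> [4, 32, 2, 16]

Answer: 0, 0, 0, 4, 16, 0, 16, 32, 8, 0, 4, 2, 64, 16, 32, 16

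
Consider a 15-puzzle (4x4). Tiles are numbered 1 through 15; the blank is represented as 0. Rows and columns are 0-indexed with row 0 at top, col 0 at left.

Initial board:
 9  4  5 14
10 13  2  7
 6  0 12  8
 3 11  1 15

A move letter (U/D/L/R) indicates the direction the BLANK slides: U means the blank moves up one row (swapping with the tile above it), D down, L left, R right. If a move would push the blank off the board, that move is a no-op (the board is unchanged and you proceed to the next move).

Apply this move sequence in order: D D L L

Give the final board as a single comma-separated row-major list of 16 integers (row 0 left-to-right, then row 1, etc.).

Answer: 9, 4, 5, 14, 10, 13, 2, 7, 6, 11, 12, 8, 0, 3, 1, 15

Derivation:
After move 1 (D):
 9  4  5 14
10 13  2  7
 6 11 12  8
 3  0  1 15

After move 2 (D):
 9  4  5 14
10 13  2  7
 6 11 12  8
 3  0  1 15

After move 3 (L):
 9  4  5 14
10 13  2  7
 6 11 12  8
 0  3  1 15

After move 4 (L):
 9  4  5 14
10 13  2  7
 6 11 12  8
 0  3  1 15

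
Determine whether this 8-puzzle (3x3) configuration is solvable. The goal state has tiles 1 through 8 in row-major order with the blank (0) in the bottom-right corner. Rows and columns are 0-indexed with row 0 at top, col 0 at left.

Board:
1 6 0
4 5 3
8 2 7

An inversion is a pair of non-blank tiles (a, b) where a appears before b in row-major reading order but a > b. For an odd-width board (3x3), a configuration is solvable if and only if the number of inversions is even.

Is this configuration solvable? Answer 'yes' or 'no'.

Answer: no

Derivation:
Inversions (pairs i<j in row-major order where tile[i] > tile[j] > 0): 11
11 is odd, so the puzzle is not solvable.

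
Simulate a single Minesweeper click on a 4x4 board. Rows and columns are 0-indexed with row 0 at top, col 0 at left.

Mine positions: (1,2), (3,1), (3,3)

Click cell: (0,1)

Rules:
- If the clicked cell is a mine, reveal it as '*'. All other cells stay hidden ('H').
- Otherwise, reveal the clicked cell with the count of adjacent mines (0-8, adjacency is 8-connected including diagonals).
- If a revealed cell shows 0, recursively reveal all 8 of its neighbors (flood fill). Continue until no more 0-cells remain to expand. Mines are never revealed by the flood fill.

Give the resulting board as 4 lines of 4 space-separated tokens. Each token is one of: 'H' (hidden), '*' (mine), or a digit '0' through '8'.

H 1 H H
H H H H
H H H H
H H H H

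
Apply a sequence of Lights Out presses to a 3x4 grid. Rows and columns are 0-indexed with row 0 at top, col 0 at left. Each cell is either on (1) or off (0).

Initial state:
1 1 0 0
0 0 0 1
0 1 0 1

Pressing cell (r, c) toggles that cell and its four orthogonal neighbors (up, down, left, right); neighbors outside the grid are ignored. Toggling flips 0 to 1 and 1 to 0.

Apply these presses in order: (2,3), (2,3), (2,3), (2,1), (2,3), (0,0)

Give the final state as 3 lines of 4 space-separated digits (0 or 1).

After press 1 at (2,3):
1 1 0 0
0 0 0 0
0 1 1 0

After press 2 at (2,3):
1 1 0 0
0 0 0 1
0 1 0 1

After press 3 at (2,3):
1 1 0 0
0 0 0 0
0 1 1 0

After press 4 at (2,1):
1 1 0 0
0 1 0 0
1 0 0 0

After press 5 at (2,3):
1 1 0 0
0 1 0 1
1 0 1 1

After press 6 at (0,0):
0 0 0 0
1 1 0 1
1 0 1 1

Answer: 0 0 0 0
1 1 0 1
1 0 1 1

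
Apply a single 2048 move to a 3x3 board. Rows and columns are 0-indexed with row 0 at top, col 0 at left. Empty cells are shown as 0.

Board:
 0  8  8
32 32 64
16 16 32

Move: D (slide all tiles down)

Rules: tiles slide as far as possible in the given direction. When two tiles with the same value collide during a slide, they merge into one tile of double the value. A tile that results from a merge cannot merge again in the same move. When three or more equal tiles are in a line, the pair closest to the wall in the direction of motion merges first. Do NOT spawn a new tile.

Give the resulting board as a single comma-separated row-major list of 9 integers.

Slide down:
col 0: [0, 32, 16] -> [0, 32, 16]
col 1: [8, 32, 16] -> [8, 32, 16]
col 2: [8, 64, 32] -> [8, 64, 32]

Answer: 0, 8, 8, 32, 32, 64, 16, 16, 32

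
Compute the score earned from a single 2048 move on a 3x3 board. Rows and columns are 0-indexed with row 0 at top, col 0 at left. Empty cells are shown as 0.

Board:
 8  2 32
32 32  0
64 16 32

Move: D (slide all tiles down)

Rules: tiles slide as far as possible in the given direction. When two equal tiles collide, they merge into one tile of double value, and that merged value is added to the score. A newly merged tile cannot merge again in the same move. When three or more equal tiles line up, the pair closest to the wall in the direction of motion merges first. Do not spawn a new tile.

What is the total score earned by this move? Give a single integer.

Slide down:
col 0: [8, 32, 64] -> [8, 32, 64]  score +0 (running 0)
col 1: [2, 32, 16] -> [2, 32, 16]  score +0 (running 0)
col 2: [32, 0, 32] -> [0, 0, 64]  score +64 (running 64)
Board after move:
 8  2  0
32 32  0
64 16 64

Answer: 64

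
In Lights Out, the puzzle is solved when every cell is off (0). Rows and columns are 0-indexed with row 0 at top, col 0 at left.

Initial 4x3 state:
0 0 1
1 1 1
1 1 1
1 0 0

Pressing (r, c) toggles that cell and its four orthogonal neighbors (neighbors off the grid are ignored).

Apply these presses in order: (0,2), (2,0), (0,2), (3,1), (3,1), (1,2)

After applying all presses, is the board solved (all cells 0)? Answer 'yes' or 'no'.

After press 1 at (0,2):
0 1 0
1 1 0
1 1 1
1 0 0

After press 2 at (2,0):
0 1 0
0 1 0
0 0 1
0 0 0

After press 3 at (0,2):
0 0 1
0 1 1
0 0 1
0 0 0

After press 4 at (3,1):
0 0 1
0 1 1
0 1 1
1 1 1

After press 5 at (3,1):
0 0 1
0 1 1
0 0 1
0 0 0

After press 6 at (1,2):
0 0 0
0 0 0
0 0 0
0 0 0

Lights still on: 0

Answer: yes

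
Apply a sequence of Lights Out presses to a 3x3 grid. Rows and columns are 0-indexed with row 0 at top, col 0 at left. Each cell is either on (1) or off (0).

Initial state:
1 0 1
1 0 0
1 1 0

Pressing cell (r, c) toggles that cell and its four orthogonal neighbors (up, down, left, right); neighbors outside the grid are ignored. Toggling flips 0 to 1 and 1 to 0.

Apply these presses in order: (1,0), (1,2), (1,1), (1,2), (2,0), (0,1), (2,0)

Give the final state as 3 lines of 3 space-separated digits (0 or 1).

Answer: 1 0 0
1 1 1
0 0 0

Derivation:
After press 1 at (1,0):
0 0 1
0 1 0
0 1 0

After press 2 at (1,2):
0 0 0
0 0 1
0 1 1

After press 3 at (1,1):
0 1 0
1 1 0
0 0 1

After press 4 at (1,2):
0 1 1
1 0 1
0 0 0

After press 5 at (2,0):
0 1 1
0 0 1
1 1 0

After press 6 at (0,1):
1 0 0
0 1 1
1 1 0

After press 7 at (2,0):
1 0 0
1 1 1
0 0 0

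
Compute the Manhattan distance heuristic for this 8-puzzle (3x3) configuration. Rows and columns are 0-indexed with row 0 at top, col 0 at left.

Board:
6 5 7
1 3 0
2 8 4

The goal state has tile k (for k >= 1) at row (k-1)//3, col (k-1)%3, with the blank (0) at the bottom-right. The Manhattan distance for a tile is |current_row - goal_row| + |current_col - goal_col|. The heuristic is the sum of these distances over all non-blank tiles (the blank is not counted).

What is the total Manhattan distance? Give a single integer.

Tile 6: (0,0)->(1,2) = 3
Tile 5: (0,1)->(1,1) = 1
Tile 7: (0,2)->(2,0) = 4
Tile 1: (1,0)->(0,0) = 1
Tile 3: (1,1)->(0,2) = 2
Tile 2: (2,0)->(0,1) = 3
Tile 8: (2,1)->(2,1) = 0
Tile 4: (2,2)->(1,0) = 3
Sum: 3 + 1 + 4 + 1 + 2 + 3 + 0 + 3 = 17

Answer: 17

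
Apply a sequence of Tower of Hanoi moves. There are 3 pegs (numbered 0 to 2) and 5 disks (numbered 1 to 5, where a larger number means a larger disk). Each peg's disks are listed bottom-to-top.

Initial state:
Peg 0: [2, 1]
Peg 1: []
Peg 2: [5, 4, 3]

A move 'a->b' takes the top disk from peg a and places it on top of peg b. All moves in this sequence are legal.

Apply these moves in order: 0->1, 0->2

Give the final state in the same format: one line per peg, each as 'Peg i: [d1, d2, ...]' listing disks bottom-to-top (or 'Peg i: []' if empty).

Answer: Peg 0: []
Peg 1: [1]
Peg 2: [5, 4, 3, 2]

Derivation:
After move 1 (0->1):
Peg 0: [2]
Peg 1: [1]
Peg 2: [5, 4, 3]

After move 2 (0->2):
Peg 0: []
Peg 1: [1]
Peg 2: [5, 4, 3, 2]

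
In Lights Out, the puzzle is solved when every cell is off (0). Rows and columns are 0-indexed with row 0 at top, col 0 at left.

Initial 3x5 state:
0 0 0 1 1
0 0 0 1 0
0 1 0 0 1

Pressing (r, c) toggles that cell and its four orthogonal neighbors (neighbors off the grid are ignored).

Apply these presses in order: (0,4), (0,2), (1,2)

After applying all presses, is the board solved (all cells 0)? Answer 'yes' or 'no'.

Answer: no

Derivation:
After press 1 at (0,4):
0 0 0 0 0
0 0 0 1 1
0 1 0 0 1

After press 2 at (0,2):
0 1 1 1 0
0 0 1 1 1
0 1 0 0 1

After press 3 at (1,2):
0 1 0 1 0
0 1 0 0 1
0 1 1 0 1

Lights still on: 7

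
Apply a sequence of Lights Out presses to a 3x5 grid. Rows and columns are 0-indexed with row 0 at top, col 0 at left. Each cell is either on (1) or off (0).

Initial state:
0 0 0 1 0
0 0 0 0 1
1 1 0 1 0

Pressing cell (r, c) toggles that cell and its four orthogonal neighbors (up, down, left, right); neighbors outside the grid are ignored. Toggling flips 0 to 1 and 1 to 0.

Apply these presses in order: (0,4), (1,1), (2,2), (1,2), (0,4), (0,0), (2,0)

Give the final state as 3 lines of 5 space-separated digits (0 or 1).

After press 1 at (0,4):
0 0 0 0 1
0 0 0 0 0
1 1 0 1 0

After press 2 at (1,1):
0 1 0 0 1
1 1 1 0 0
1 0 0 1 0

After press 3 at (2,2):
0 1 0 0 1
1 1 0 0 0
1 1 1 0 0

After press 4 at (1,2):
0 1 1 0 1
1 0 1 1 0
1 1 0 0 0

After press 5 at (0,4):
0 1 1 1 0
1 0 1 1 1
1 1 0 0 0

After press 6 at (0,0):
1 0 1 1 0
0 0 1 1 1
1 1 0 0 0

After press 7 at (2,0):
1 0 1 1 0
1 0 1 1 1
0 0 0 0 0

Answer: 1 0 1 1 0
1 0 1 1 1
0 0 0 0 0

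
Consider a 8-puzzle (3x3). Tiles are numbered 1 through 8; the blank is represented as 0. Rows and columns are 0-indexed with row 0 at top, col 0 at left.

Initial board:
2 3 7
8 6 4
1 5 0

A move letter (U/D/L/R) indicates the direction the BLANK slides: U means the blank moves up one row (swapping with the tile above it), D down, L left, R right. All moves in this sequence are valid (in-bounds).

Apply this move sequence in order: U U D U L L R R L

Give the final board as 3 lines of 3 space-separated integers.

Answer: 2 0 3
8 6 7
1 5 4

Derivation:
After move 1 (U):
2 3 7
8 6 0
1 5 4

After move 2 (U):
2 3 0
8 6 7
1 5 4

After move 3 (D):
2 3 7
8 6 0
1 5 4

After move 4 (U):
2 3 0
8 6 7
1 5 4

After move 5 (L):
2 0 3
8 6 7
1 5 4

After move 6 (L):
0 2 3
8 6 7
1 5 4

After move 7 (R):
2 0 3
8 6 7
1 5 4

After move 8 (R):
2 3 0
8 6 7
1 5 4

After move 9 (L):
2 0 3
8 6 7
1 5 4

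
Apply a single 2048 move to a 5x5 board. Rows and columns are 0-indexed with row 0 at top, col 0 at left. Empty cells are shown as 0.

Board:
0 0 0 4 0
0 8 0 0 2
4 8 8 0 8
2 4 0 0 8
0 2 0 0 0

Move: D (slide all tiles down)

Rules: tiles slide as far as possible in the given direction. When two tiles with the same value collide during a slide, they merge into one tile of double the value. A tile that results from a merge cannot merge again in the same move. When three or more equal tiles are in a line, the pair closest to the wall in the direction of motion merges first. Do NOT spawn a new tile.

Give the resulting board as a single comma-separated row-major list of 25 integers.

Slide down:
col 0: [0, 0, 4, 2, 0] -> [0, 0, 0, 4, 2]
col 1: [0, 8, 8, 4, 2] -> [0, 0, 16, 4, 2]
col 2: [0, 0, 8, 0, 0] -> [0, 0, 0, 0, 8]
col 3: [4, 0, 0, 0, 0] -> [0, 0, 0, 0, 4]
col 4: [0, 2, 8, 8, 0] -> [0, 0, 0, 2, 16]

Answer: 0, 0, 0, 0, 0, 0, 0, 0, 0, 0, 0, 16, 0, 0, 0, 4, 4, 0, 0, 2, 2, 2, 8, 4, 16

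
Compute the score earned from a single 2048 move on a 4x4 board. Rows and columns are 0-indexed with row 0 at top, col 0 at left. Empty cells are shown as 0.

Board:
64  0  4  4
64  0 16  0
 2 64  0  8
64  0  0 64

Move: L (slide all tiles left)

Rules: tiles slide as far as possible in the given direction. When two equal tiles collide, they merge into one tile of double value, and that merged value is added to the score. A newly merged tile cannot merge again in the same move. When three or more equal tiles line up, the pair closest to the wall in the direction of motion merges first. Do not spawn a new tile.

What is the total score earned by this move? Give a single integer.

Answer: 136

Derivation:
Slide left:
row 0: [64, 0, 4, 4] -> [64, 8, 0, 0]  score +8 (running 8)
row 1: [64, 0, 16, 0] -> [64, 16, 0, 0]  score +0 (running 8)
row 2: [2, 64, 0, 8] -> [2, 64, 8, 0]  score +0 (running 8)
row 3: [64, 0, 0, 64] -> [128, 0, 0, 0]  score +128 (running 136)
Board after move:
 64   8   0   0
 64  16   0   0
  2  64   8   0
128   0   0   0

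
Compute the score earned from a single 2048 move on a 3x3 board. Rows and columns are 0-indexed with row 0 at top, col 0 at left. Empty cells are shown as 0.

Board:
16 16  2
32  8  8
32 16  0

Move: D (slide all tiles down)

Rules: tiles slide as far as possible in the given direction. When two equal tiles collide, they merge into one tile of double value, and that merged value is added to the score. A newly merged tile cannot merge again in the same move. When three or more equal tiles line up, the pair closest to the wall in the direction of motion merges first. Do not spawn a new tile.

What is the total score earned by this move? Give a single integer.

Slide down:
col 0: [16, 32, 32] -> [0, 16, 64]  score +64 (running 64)
col 1: [16, 8, 16] -> [16, 8, 16]  score +0 (running 64)
col 2: [2, 8, 0] -> [0, 2, 8]  score +0 (running 64)
Board after move:
 0 16  0
16  8  2
64 16  8

Answer: 64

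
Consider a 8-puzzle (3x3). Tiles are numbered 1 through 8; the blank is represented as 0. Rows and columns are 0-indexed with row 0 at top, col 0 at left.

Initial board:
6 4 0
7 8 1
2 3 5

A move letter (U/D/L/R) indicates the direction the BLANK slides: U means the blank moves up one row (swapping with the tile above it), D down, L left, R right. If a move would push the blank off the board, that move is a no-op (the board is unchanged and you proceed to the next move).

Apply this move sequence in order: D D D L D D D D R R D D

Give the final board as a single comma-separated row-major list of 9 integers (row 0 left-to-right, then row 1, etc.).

After move 1 (D):
6 4 1
7 8 0
2 3 5

After move 2 (D):
6 4 1
7 8 5
2 3 0

After move 3 (D):
6 4 1
7 8 5
2 3 0

After move 4 (L):
6 4 1
7 8 5
2 0 3

After move 5 (D):
6 4 1
7 8 5
2 0 3

After move 6 (D):
6 4 1
7 8 5
2 0 3

After move 7 (D):
6 4 1
7 8 5
2 0 3

After move 8 (D):
6 4 1
7 8 5
2 0 3

After move 9 (R):
6 4 1
7 8 5
2 3 0

After move 10 (R):
6 4 1
7 8 5
2 3 0

After move 11 (D):
6 4 1
7 8 5
2 3 0

After move 12 (D):
6 4 1
7 8 5
2 3 0

Answer: 6, 4, 1, 7, 8, 5, 2, 3, 0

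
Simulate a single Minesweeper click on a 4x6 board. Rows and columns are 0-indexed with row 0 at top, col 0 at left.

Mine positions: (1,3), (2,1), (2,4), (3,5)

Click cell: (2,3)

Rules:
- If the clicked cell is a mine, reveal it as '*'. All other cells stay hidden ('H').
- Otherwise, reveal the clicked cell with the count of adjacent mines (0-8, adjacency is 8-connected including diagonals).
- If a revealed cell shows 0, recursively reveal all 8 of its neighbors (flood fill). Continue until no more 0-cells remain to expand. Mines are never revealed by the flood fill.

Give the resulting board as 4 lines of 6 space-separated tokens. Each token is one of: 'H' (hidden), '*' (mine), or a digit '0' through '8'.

H H H H H H
H H H H H H
H H H 2 H H
H H H H H H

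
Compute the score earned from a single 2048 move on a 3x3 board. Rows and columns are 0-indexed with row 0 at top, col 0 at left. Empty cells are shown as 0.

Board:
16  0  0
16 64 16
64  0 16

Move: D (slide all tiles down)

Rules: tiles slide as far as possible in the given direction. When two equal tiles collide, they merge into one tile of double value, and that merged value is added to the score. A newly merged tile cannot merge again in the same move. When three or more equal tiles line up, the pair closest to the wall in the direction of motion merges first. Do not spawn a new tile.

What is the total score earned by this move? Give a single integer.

Slide down:
col 0: [16, 16, 64] -> [0, 32, 64]  score +32 (running 32)
col 1: [0, 64, 0] -> [0, 0, 64]  score +0 (running 32)
col 2: [0, 16, 16] -> [0, 0, 32]  score +32 (running 64)
Board after move:
 0  0  0
32  0  0
64 64 32

Answer: 64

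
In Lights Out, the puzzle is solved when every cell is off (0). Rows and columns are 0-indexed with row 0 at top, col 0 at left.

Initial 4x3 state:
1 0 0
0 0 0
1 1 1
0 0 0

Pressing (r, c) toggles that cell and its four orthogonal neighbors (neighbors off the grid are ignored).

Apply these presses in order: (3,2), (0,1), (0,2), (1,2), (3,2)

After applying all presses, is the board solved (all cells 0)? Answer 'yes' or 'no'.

Answer: no

Derivation:
After press 1 at (3,2):
1 0 0
0 0 0
1 1 0
0 1 1

After press 2 at (0,1):
0 1 1
0 1 0
1 1 0
0 1 1

After press 3 at (0,2):
0 0 0
0 1 1
1 1 0
0 1 1

After press 4 at (1,2):
0 0 1
0 0 0
1 1 1
0 1 1

After press 5 at (3,2):
0 0 1
0 0 0
1 1 0
0 0 0

Lights still on: 3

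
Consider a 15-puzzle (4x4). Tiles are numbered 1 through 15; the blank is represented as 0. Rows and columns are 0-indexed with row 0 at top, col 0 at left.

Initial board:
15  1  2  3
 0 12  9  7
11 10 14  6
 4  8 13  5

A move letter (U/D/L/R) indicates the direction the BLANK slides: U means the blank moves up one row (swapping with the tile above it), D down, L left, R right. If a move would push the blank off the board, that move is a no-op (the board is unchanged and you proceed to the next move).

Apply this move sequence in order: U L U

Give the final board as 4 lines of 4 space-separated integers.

Answer:  0  1  2  3
15 12  9  7
11 10 14  6
 4  8 13  5

Derivation:
After move 1 (U):
 0  1  2  3
15 12  9  7
11 10 14  6
 4  8 13  5

After move 2 (L):
 0  1  2  3
15 12  9  7
11 10 14  6
 4  8 13  5

After move 3 (U):
 0  1  2  3
15 12  9  7
11 10 14  6
 4  8 13  5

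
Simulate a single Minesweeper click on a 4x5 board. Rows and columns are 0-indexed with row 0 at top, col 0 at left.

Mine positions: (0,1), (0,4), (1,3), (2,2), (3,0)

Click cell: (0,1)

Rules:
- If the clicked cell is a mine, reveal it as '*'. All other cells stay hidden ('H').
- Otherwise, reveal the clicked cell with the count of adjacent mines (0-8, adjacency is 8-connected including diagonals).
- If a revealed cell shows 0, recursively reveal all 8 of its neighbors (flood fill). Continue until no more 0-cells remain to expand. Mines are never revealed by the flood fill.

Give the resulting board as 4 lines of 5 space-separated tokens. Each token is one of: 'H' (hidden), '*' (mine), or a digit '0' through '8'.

H * H H H
H H H H H
H H H H H
H H H H H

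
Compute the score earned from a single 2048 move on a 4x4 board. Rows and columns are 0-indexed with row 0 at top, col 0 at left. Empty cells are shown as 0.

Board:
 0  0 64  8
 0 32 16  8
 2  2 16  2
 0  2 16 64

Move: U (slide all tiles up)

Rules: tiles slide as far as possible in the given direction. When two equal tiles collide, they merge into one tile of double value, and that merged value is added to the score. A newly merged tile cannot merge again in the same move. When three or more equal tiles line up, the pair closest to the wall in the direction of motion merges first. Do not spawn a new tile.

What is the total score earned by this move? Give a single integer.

Answer: 52

Derivation:
Slide up:
col 0: [0, 0, 2, 0] -> [2, 0, 0, 0]  score +0 (running 0)
col 1: [0, 32, 2, 2] -> [32, 4, 0, 0]  score +4 (running 4)
col 2: [64, 16, 16, 16] -> [64, 32, 16, 0]  score +32 (running 36)
col 3: [8, 8, 2, 64] -> [16, 2, 64, 0]  score +16 (running 52)
Board after move:
 2 32 64 16
 0  4 32  2
 0  0 16 64
 0  0  0  0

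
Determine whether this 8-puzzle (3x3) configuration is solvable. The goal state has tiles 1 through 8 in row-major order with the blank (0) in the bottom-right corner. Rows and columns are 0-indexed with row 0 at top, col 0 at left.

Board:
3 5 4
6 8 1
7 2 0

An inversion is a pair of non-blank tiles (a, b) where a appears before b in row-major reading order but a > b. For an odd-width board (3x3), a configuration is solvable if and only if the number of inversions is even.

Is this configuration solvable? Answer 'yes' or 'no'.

Inversions (pairs i<j in row-major order where tile[i] > tile[j] > 0): 13
13 is odd, so the puzzle is not solvable.

Answer: no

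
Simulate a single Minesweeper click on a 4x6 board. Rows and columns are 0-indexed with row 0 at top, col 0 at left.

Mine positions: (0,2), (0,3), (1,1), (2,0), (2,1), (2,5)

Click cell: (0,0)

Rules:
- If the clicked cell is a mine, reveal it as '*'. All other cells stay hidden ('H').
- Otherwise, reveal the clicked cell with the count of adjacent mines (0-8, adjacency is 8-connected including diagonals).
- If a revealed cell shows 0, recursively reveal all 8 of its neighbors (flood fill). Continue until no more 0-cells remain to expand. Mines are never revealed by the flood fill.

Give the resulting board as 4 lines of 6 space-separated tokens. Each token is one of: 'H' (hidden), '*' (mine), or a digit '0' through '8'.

1 H H H H H
H H H H H H
H H H H H H
H H H H H H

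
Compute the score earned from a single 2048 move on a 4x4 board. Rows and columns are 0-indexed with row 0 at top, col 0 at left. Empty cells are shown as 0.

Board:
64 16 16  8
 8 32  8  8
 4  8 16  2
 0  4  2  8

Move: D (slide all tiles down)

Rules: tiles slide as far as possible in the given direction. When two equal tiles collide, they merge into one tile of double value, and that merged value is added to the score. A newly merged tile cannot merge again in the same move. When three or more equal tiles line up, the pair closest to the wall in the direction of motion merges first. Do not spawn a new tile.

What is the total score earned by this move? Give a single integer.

Answer: 16

Derivation:
Slide down:
col 0: [64, 8, 4, 0] -> [0, 64, 8, 4]  score +0 (running 0)
col 1: [16, 32, 8, 4] -> [16, 32, 8, 4]  score +0 (running 0)
col 2: [16, 8, 16, 2] -> [16, 8, 16, 2]  score +0 (running 0)
col 3: [8, 8, 2, 8] -> [0, 16, 2, 8]  score +16 (running 16)
Board after move:
 0 16 16  0
64 32  8 16
 8  8 16  2
 4  4  2  8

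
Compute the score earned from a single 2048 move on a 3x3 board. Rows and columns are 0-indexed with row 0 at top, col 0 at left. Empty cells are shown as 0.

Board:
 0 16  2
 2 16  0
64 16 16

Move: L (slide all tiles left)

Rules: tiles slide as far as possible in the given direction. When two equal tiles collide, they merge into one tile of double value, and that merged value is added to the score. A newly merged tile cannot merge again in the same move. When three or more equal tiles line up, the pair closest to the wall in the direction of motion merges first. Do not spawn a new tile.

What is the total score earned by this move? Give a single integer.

Answer: 32

Derivation:
Slide left:
row 0: [0, 16, 2] -> [16, 2, 0]  score +0 (running 0)
row 1: [2, 16, 0] -> [2, 16, 0]  score +0 (running 0)
row 2: [64, 16, 16] -> [64, 32, 0]  score +32 (running 32)
Board after move:
16  2  0
 2 16  0
64 32  0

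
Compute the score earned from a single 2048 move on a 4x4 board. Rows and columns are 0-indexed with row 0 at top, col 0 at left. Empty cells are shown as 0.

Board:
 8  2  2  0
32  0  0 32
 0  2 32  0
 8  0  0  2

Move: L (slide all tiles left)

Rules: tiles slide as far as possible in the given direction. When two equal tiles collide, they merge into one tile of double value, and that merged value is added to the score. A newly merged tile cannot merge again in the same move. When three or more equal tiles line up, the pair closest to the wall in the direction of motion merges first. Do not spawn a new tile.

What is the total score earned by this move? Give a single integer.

Slide left:
row 0: [8, 2, 2, 0] -> [8, 4, 0, 0]  score +4 (running 4)
row 1: [32, 0, 0, 32] -> [64, 0, 0, 0]  score +64 (running 68)
row 2: [0, 2, 32, 0] -> [2, 32, 0, 0]  score +0 (running 68)
row 3: [8, 0, 0, 2] -> [8, 2, 0, 0]  score +0 (running 68)
Board after move:
 8  4  0  0
64  0  0  0
 2 32  0  0
 8  2  0  0

Answer: 68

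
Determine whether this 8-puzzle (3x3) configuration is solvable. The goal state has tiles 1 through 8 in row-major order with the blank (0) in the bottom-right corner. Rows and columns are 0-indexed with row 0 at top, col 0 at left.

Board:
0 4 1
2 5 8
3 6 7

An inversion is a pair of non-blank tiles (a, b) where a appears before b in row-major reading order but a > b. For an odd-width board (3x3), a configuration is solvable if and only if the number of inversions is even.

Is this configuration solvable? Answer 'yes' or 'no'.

Inversions (pairs i<j in row-major order where tile[i] > tile[j] > 0): 7
7 is odd, so the puzzle is not solvable.

Answer: no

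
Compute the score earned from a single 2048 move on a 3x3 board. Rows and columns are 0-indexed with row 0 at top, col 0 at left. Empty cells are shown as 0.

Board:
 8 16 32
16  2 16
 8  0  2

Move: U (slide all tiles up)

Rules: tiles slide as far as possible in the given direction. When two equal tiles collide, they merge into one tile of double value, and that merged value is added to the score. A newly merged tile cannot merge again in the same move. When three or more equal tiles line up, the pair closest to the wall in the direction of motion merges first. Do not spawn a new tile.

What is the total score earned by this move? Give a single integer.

Slide up:
col 0: [8, 16, 8] -> [8, 16, 8]  score +0 (running 0)
col 1: [16, 2, 0] -> [16, 2, 0]  score +0 (running 0)
col 2: [32, 16, 2] -> [32, 16, 2]  score +0 (running 0)
Board after move:
 8 16 32
16  2 16
 8  0  2

Answer: 0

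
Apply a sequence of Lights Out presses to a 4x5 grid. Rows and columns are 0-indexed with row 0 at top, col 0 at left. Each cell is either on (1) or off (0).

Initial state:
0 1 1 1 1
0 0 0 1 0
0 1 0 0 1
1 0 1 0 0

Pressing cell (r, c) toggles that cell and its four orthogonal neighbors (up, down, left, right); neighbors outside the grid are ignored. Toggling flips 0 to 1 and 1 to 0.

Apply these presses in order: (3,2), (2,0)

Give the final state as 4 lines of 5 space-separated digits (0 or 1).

After press 1 at (3,2):
0 1 1 1 1
0 0 0 1 0
0 1 1 0 1
1 1 0 1 0

After press 2 at (2,0):
0 1 1 1 1
1 0 0 1 0
1 0 1 0 1
0 1 0 1 0

Answer: 0 1 1 1 1
1 0 0 1 0
1 0 1 0 1
0 1 0 1 0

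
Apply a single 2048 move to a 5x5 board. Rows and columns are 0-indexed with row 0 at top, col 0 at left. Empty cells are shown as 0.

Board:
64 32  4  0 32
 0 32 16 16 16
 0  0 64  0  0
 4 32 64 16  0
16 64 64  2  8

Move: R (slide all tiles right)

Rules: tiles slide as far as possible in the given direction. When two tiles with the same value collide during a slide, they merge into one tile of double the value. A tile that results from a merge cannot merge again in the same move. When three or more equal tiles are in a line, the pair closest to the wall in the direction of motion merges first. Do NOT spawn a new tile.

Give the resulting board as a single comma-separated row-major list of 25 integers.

Answer: 0, 64, 32, 4, 32, 0, 0, 32, 16, 32, 0, 0, 0, 0, 64, 0, 4, 32, 64, 16, 0, 16, 128, 2, 8

Derivation:
Slide right:
row 0: [64, 32, 4, 0, 32] -> [0, 64, 32, 4, 32]
row 1: [0, 32, 16, 16, 16] -> [0, 0, 32, 16, 32]
row 2: [0, 0, 64, 0, 0] -> [0, 0, 0, 0, 64]
row 3: [4, 32, 64, 16, 0] -> [0, 4, 32, 64, 16]
row 4: [16, 64, 64, 2, 8] -> [0, 16, 128, 2, 8]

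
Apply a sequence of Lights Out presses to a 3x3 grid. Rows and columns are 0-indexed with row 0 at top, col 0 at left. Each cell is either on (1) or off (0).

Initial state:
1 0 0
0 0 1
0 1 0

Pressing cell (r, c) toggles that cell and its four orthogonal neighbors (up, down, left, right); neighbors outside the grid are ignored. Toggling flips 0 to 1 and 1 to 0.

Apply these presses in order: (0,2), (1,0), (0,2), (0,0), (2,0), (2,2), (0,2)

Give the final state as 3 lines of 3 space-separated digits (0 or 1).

After press 1 at (0,2):
1 1 1
0 0 0
0 1 0

After press 2 at (1,0):
0 1 1
1 1 0
1 1 0

After press 3 at (0,2):
0 0 0
1 1 1
1 1 0

After press 4 at (0,0):
1 1 0
0 1 1
1 1 0

After press 5 at (2,0):
1 1 0
1 1 1
0 0 0

After press 6 at (2,2):
1 1 0
1 1 0
0 1 1

After press 7 at (0,2):
1 0 1
1 1 1
0 1 1

Answer: 1 0 1
1 1 1
0 1 1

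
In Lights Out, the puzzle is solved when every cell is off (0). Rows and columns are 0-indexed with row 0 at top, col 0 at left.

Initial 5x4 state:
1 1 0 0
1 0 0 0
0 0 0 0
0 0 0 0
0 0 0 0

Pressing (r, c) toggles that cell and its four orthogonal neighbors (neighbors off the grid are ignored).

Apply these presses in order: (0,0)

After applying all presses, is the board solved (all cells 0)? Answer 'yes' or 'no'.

Answer: yes

Derivation:
After press 1 at (0,0):
0 0 0 0
0 0 0 0
0 0 0 0
0 0 0 0
0 0 0 0

Lights still on: 0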